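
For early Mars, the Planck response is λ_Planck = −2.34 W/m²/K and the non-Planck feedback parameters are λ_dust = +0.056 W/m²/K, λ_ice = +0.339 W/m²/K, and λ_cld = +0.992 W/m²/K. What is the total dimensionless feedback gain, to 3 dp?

Convert to gains: g_dust = 0.056/2.34 = 0.02393; g_ice = 0.339/2.34 = 0.1449; g_cld = 0.992/2.34 = 0.4239.
Total gain g = 0.59273.

0.593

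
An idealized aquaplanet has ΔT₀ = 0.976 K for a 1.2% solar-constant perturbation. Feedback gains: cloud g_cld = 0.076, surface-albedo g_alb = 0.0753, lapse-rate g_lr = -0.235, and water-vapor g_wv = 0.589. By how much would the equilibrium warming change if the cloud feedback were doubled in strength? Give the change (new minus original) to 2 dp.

0.36 K

Original: g = 0.5053, ΔT = 0.976/(1−0.5053) = 1.9729 K.
With doubled cloud: g' = 0.5813, ΔT' = 0.976/(1−0.5813) = 2.3310 K.
Change = 2.3310 − 1.9729 = 0.36 K.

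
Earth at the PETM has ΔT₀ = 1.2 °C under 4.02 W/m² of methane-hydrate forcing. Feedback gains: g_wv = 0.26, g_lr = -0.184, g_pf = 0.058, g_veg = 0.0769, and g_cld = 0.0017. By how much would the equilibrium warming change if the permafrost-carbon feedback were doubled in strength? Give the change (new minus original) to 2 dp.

Original: g = 0.2126, ΔT = 1.2/(1−0.2126) = 1.5240 °C.
With doubled permafrost-carbon: g' = 0.2706, ΔT' = 1.2/(1−0.2706) = 1.6452 °C.
Change = 1.6452 − 1.5240 = 0.12 °C.

0.12 °C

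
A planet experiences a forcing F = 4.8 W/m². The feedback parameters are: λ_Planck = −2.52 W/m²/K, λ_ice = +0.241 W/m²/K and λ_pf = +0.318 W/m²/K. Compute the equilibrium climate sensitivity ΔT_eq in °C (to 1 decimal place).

2.4 °C

Net feedback parameter λ = (−2.52) + (+0.241) + (+0.318) = -1.961 W/m²/K.
ΔT = −F/λ = −4.8/(-1.961) = 2.4 °C.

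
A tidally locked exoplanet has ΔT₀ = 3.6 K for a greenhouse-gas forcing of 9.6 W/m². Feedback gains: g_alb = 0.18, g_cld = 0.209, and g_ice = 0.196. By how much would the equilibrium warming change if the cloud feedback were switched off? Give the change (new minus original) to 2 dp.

-2.91 K

Original: g = 0.585, ΔT = 3.6/(1−0.585) = 8.6747 K.
Without cloud: g' = 0.376, ΔT' = 3.6/(1−0.376) = 5.7692 K.
Change = 5.7692 − 8.6747 = -2.91 K.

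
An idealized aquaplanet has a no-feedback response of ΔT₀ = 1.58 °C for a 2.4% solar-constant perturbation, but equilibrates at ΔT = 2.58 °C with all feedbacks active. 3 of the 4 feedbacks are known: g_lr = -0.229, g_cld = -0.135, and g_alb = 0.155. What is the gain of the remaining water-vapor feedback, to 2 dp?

0.60

Amplification A = ΔT/ΔT₀ = 2.58/1.58 = 1.633.
Total gain g = 1 − 1/A = 1 − 1/1.633 = 0.3876.
Known gains sum to -0.229 − 0.135 + 0.155 = -0.209.
g_wv = 0.3876 + 0.209 = 0.60.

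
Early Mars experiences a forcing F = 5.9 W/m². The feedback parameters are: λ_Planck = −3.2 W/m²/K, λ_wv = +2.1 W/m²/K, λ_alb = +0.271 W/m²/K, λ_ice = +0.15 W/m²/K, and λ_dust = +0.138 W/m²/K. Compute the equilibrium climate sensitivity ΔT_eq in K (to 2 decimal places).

10.91 K

Net feedback parameter λ = (−3.2) + (+2.1) + (+0.271) + (+0.15) + (+0.138) = -0.541 W/m²/K.
ΔT = −F/λ = −5.9/(-0.541) = 10.91 K.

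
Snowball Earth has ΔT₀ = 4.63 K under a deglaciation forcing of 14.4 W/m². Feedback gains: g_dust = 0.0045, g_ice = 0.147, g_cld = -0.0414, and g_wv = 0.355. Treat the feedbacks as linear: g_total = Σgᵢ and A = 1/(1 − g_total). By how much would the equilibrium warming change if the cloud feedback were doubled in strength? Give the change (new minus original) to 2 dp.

Original: g = 0.4651, ΔT = 4.63/(1−0.4651) = 8.6558 K.
With doubled cloud: g' = 0.4237, ΔT' = 4.63/(1−0.4237) = 8.0340 K.
Change = 8.0340 − 8.6558 = -0.62 K.

-0.62 K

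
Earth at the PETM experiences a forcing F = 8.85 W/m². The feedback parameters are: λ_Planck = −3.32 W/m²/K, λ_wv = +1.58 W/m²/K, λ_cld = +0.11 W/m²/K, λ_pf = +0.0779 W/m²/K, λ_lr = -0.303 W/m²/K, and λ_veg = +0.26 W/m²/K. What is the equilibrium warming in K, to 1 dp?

5.5 K

Net feedback parameter λ = (−3.32) + (+1.58) + (+0.11) + (+0.0779) + (-0.303) + (+0.26) = -1.5951 W/m²/K.
ΔT = −F/λ = −8.85/(-1.5951) = 5.5 K.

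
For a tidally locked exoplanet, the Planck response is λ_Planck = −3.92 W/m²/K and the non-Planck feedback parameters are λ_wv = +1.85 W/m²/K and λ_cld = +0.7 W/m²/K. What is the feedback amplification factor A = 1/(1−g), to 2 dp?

2.86

Convert to gains: g_wv = 1.85/3.92 = 0.4719; g_cld = 0.7/3.92 = 0.1786.
Total gain g = 0.6505.
A = 1/(1 − 0.6505) = 2.86.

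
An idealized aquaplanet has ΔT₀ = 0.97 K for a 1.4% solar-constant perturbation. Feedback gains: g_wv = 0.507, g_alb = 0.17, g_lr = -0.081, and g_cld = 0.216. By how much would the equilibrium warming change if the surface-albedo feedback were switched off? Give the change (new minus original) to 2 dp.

-2.45 K

Original: g = 0.812, ΔT = 0.97/(1−0.812) = 5.1596 K.
Without surface-albedo: g' = 0.642, ΔT' = 0.97/(1−0.642) = 2.7095 K.
Change = 2.7095 − 5.1596 = -2.45 K.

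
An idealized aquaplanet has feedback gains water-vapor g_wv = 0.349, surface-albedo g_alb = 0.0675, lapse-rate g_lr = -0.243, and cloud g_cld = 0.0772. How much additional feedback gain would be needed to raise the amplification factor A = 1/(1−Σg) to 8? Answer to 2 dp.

0.62

Current total gain = 0.2507.
Target gain for A = 8: g* = 1 − 1/8 = 0.875.
Additional gain needed = 0.875 − 0.2507 = 0.62.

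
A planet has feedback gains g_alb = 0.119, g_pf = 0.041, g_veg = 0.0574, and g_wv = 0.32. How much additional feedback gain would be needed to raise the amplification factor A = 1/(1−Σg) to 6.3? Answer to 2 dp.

Current total gain = 0.5374.
Target gain for A = 6.3: g* = 1 − 1/6.3 = 0.8413.
Additional gain needed = 0.8413 − 0.5374 = 0.30.

0.30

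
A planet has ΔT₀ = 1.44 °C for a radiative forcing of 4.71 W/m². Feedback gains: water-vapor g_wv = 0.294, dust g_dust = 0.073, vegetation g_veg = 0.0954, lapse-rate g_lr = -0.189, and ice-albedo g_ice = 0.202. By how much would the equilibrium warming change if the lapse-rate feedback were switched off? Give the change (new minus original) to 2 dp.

1.55 °C

Original: g = 0.4754, ΔT = 1.44/(1−0.4754) = 2.7449 °C.
Without lapse-rate: g' = 0.6644, ΔT' = 1.44/(1−0.6644) = 4.2908 °C.
Change = 4.2908 − 2.7449 = 1.55 °C.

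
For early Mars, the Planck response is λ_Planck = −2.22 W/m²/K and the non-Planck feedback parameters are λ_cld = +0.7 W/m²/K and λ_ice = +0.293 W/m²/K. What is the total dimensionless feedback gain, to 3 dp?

Convert to gains: g_cld = 0.7/2.22 = 0.3153; g_ice = 0.293/2.22 = 0.132.
Total gain g = 0.4473.

0.447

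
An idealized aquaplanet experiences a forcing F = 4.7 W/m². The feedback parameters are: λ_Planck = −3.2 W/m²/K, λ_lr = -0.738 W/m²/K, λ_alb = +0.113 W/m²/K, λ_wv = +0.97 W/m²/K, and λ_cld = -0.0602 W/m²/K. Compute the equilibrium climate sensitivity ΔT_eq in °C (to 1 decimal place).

1.6 °C

Net feedback parameter λ = (−3.2) + (-0.738) + (+0.113) + (+0.97) + (-0.0602) = -2.9152 W/m²/K.
ΔT = −F/λ = −4.7/(-2.9152) = 1.6 °C.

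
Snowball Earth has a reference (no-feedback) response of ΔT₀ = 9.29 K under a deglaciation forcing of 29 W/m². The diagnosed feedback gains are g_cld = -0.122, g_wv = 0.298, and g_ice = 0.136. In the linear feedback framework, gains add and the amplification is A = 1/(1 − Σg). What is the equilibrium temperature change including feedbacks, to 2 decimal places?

Total gain g = -0.122 + 0.298 + 0.136 = 0.312.
Amplification A = 1/(1 − 0.312) = 1.453.
ΔT = 9.29 × 1.453 = 13.50 K.

13.50 K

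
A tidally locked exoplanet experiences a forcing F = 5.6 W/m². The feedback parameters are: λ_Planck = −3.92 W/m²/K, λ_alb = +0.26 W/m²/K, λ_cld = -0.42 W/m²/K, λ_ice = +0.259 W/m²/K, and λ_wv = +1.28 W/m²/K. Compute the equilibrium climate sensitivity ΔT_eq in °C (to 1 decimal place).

Net feedback parameter λ = (−3.92) + (+0.26) + (-0.42) + (+0.259) + (+1.28) = -2.541 W/m²/K.
ΔT = −F/λ = −5.6/(-2.541) = 2.2 °C.

2.2 °C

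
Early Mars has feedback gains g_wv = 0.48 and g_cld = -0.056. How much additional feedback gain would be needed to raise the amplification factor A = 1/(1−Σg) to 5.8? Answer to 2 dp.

Current total gain = 0.424.
Target gain for A = 5.8: g* = 1 − 1/5.8 = 0.8276.
Additional gain needed = 0.8276 − 0.424 = 0.40.

0.40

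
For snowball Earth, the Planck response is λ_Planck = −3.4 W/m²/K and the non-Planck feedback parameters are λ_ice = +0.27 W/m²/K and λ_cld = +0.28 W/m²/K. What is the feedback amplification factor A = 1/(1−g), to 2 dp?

1.19

Convert to gains: g_ice = 0.27/3.4 = 0.07941; g_cld = 0.28/3.4 = 0.08235.
Total gain g = 0.16176.
A = 1/(1 − 0.16176) = 1.19.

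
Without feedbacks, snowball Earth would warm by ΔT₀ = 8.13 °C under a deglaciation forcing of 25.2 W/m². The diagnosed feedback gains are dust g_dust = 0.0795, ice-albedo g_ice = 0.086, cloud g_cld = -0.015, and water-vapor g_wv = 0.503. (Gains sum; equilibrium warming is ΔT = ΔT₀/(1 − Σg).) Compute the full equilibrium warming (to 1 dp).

23.5 °C

Total gain g = 0.0795 + 0.086 − 0.015 + 0.503 = 0.6535.
Amplification A = 1/(1 − 0.6535) = 2.886.
ΔT = 8.13 × 2.886 = 23.5 °C.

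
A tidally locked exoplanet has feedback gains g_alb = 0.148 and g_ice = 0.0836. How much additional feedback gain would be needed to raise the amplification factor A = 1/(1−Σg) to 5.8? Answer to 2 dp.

Current total gain = 0.2316.
Target gain for A = 5.8: g* = 1 − 1/5.8 = 0.8276.
Additional gain needed = 0.8276 − 0.2316 = 0.60.

0.60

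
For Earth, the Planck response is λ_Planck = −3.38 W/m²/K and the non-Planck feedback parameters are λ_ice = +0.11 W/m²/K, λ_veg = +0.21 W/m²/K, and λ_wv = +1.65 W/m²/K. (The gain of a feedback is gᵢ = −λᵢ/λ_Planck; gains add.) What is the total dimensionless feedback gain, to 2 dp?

0.58

Convert to gains: g_ice = 0.11/3.38 = 0.03254; g_veg = 0.21/3.38 = 0.06213; g_wv = 1.65/3.38 = 0.4882.
Total gain g = 0.58287.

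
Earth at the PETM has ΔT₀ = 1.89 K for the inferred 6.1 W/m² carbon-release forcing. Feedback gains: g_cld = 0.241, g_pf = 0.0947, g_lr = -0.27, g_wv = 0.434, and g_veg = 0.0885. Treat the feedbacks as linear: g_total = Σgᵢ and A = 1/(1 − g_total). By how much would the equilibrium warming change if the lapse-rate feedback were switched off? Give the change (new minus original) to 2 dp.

Original: g = 0.5882, ΔT = 1.89/(1−0.5882) = 4.5896 K.
Without lapse-rate: g' = 0.8582, ΔT' = 1.89/(1−0.8582) = 13.3286 K.
Change = 13.3286 − 4.5896 = 8.74 K.

8.74 K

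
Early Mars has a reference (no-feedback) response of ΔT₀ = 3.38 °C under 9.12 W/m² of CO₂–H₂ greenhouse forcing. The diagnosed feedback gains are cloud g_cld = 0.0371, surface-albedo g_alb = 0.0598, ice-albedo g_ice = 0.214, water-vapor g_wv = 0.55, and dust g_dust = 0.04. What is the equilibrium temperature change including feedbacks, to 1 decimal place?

34.1 °C

Total gain g = 0.0371 + 0.0598 + 0.214 + 0.55 + 0.04 = 0.9009.
Amplification A = 1/(1 − 0.9009) = 10.09.
ΔT = 3.38 × 10.09 = 34.1 °C.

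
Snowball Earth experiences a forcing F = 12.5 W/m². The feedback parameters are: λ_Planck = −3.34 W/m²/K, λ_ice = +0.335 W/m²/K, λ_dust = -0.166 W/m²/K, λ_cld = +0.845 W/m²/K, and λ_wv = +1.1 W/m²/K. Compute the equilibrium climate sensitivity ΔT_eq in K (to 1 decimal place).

10.2 K

Net feedback parameter λ = (−3.34) + (+0.335) + (-0.166) + (+0.845) + (+1.1) = -1.226 W/m²/K.
ΔT = −F/λ = −12.5/(-1.226) = 10.2 K.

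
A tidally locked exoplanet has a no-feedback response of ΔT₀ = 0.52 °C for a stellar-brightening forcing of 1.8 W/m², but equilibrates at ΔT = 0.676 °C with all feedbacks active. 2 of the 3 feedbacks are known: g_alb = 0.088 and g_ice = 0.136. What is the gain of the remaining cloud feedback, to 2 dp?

0.01

Amplification A = ΔT/ΔT₀ = 0.676/0.52 = 1.3.
Total gain g = 1 − 1/A = 1 − 1/1.3 = 0.2308.
Known gains sum to 0.088 + 0.136 = 0.224.
g_cld = 0.2308 − 0.224 = 0.01.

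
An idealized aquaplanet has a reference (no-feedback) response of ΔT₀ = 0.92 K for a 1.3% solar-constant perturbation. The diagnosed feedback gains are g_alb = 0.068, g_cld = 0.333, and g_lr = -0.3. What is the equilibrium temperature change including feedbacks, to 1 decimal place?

1.0 K

Total gain g = 0.068 + 0.333 − 0.3 = 0.101.
Amplification A = 1/(1 − 0.101) = 1.112.
ΔT = 0.92 × 1.112 = 1.0 K.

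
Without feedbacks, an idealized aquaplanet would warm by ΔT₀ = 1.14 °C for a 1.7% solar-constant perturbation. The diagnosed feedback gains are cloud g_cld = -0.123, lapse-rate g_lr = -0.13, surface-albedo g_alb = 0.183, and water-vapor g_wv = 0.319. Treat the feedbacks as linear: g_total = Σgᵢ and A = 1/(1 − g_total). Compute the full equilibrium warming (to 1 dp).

1.5 °C

Total gain g = -0.123 − 0.13 + 0.183 + 0.319 = 0.249.
Amplification A = 1/(1 − 0.249) = 1.332.
ΔT = 1.14 × 1.332 = 1.5 °C.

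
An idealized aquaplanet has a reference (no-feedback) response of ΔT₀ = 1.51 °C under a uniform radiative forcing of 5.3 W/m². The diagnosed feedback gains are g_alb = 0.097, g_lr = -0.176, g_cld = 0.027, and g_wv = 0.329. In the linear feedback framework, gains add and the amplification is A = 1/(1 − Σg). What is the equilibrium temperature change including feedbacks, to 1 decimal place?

Total gain g = 0.097 − 0.176 + 0.027 + 0.329 = 0.277.
Amplification A = 1/(1 − 0.277) = 1.383.
ΔT = 1.51 × 1.383 = 2.1 °C.

2.1 °C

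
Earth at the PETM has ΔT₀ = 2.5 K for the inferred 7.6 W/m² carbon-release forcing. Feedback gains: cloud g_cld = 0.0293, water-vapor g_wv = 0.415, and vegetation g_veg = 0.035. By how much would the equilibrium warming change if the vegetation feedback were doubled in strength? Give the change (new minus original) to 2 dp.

0.35 K

Original: g = 0.4793, ΔT = 2.5/(1−0.4793) = 4.8012 K.
With doubled vegetation: g' = 0.5143, ΔT' = 2.5/(1−0.5143) = 5.1472 K.
Change = 5.1472 − 4.8012 = 0.35 K.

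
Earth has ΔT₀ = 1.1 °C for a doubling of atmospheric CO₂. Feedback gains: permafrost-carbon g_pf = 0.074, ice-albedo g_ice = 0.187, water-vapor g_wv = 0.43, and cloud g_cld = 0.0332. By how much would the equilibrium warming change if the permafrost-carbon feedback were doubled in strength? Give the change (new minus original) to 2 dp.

Original: g = 0.7242, ΔT = 1.1/(1−0.7242) = 3.9884 °C.
With doubled permafrost-carbon: g' = 0.7982, ΔT' = 1.1/(1−0.7982) = 5.4509 °C.
Change = 5.4509 − 3.9884 = 1.46 °C.

1.46 °C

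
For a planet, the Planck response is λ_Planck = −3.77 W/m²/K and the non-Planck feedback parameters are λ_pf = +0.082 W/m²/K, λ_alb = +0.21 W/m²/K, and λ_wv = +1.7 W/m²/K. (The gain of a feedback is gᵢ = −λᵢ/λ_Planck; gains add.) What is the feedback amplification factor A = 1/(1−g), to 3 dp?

Convert to gains: g_pf = 0.082/3.77 = 0.02175; g_alb = 0.21/3.77 = 0.0557; g_wv = 1.7/3.77 = 0.4509.
Total gain g = 0.52835.
A = 1/(1 − 0.52835) = 2.120.

2.120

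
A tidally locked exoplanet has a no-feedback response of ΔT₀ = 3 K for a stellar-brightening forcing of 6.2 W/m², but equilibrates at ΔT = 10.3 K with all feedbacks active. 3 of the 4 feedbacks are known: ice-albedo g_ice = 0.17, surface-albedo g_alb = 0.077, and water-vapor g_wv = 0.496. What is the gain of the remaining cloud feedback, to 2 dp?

-0.03

Amplification A = ΔT/ΔT₀ = 10.3/3 = 3.433.
Total gain g = 1 − 1/A = 1 − 1/3.433 = 0.7087.
Known gains sum to 0.17 + 0.077 + 0.496 = 0.743.
g_cld = 0.7087 − 0.743 = -0.03.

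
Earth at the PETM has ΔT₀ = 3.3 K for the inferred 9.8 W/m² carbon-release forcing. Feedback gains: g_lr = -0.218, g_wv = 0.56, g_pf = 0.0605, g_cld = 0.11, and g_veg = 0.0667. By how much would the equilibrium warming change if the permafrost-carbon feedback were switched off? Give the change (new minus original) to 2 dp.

Original: g = 0.5792, ΔT = 3.3/(1−0.5792) = 7.8422 K.
Without permafrost-carbon: g' = 0.5187, ΔT' = 3.3/(1−0.5187) = 6.8564 K.
Change = 6.8564 − 7.8422 = -0.99 K.

-0.99 K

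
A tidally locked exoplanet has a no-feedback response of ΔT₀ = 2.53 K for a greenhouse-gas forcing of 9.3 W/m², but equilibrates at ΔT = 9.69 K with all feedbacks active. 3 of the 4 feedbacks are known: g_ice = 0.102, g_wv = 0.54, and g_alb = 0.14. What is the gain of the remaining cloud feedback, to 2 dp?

Amplification A = ΔT/ΔT₀ = 9.69/2.53 = 3.83.
Total gain g = 1 − 1/A = 1 − 1/3.83 = 0.7389.
Known gains sum to 0.102 + 0.54 + 0.14 = 0.782.
g_cld = 0.7389 − 0.782 = -0.04.

-0.04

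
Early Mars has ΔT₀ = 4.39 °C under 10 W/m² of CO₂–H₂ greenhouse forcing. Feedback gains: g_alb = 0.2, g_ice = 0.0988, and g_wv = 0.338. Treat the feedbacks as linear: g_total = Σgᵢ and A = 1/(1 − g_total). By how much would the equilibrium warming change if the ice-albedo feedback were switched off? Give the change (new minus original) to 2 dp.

Original: g = 0.6368, ΔT = 4.39/(1−0.6368) = 12.0870 °C.
Without ice-albedo: g' = 0.538, ΔT' = 4.39/(1−0.538) = 9.5022 °C.
Change = 9.5022 − 12.0870 = -2.58 °C.

-2.58 °C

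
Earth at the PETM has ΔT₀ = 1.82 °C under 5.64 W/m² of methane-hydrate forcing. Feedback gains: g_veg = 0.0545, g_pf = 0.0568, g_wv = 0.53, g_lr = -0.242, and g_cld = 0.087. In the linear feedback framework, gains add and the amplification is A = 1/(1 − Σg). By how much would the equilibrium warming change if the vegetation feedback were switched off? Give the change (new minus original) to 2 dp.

Original: g = 0.4863, ΔT = 1.82/(1−0.4863) = 3.5429 °C.
Without vegetation: g' = 0.4318, ΔT' = 1.82/(1−0.4318) = 3.2031 °C.
Change = 3.2031 − 3.5429 = -0.34 °C.

-0.34 °C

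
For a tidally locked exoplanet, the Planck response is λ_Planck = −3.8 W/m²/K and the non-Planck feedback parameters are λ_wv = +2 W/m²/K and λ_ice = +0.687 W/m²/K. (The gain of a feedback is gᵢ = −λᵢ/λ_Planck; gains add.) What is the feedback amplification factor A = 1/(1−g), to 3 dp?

3.414

Convert to gains: g_wv = 2/3.8 = 0.5263; g_ice = 0.687/3.8 = 0.1808.
Total gain g = 0.7071.
A = 1/(1 − 0.7071) = 3.414.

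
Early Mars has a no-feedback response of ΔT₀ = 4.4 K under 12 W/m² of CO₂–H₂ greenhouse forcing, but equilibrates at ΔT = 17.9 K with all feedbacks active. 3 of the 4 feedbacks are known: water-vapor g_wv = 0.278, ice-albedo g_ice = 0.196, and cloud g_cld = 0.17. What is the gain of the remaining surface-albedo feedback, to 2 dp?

Amplification A = ΔT/ΔT₀ = 17.9/4.4 = 4.068.
Total gain g = 1 − 1/A = 1 − 1/4.068 = 0.7542.
Known gains sum to 0.278 + 0.196 + 0.17 = 0.644.
g_alb = 0.7542 − 0.644 = 0.11.

0.11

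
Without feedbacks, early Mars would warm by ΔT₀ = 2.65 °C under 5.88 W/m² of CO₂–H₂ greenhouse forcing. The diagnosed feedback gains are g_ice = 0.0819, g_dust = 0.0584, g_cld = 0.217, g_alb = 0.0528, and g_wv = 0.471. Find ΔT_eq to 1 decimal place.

Total gain g = 0.0819 + 0.0584 + 0.217 + 0.0528 + 0.471 = 0.8811.
Amplification A = 1/(1 − 0.8811) = 8.41.
ΔT = 2.65 × 8.41 = 22.3 °C.

22.3 °C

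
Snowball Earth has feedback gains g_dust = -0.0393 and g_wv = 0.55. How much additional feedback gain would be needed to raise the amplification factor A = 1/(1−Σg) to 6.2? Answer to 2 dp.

Current total gain = 0.5107.
Target gain for A = 6.2: g* = 1 − 1/6.2 = 0.8387.
Additional gain needed = 0.8387 − 0.5107 = 0.33.

0.33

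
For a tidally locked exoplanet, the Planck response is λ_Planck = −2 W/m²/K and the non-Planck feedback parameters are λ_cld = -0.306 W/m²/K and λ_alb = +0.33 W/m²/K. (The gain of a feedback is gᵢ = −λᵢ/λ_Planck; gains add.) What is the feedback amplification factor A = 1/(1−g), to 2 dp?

Convert to gains: g_cld = -0.306/2 = -0.153; g_alb = 0.33/2 = 0.165.
Total gain g = 0.012.
A = 1/(1 − 0.012) = 1.01.

1.01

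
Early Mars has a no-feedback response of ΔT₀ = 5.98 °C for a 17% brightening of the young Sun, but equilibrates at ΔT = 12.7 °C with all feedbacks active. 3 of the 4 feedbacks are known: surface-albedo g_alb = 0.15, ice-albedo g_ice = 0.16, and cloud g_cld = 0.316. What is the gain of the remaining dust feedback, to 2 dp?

-0.10

Amplification A = ΔT/ΔT₀ = 12.7/5.98 = 2.124.
Total gain g = 1 − 1/A = 1 − 1/2.124 = 0.5292.
Known gains sum to 0.15 + 0.16 + 0.316 = 0.626.
g_dust = 0.5292 − 0.626 = -0.10.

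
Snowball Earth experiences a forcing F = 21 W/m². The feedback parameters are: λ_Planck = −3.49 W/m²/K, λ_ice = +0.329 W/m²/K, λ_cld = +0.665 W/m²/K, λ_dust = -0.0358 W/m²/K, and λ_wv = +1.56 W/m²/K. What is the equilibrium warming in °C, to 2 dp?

21.61 °C

Net feedback parameter λ = (−3.49) + (+0.329) + (+0.665) + (-0.0358) + (+1.56) = -0.9718 W/m²/K.
ΔT = −F/λ = −21/(-0.9718) = 21.61 °C.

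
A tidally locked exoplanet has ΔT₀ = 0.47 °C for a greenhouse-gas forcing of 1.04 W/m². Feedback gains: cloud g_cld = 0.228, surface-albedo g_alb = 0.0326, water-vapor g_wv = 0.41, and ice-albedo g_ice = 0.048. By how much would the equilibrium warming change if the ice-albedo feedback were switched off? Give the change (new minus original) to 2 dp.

-0.24 °C

Original: g = 0.7186, ΔT = 0.47/(1−0.7186) = 1.6702 °C.
Without ice-albedo: g' = 0.6706, ΔT' = 0.47/(1−0.6706) = 1.4268 °C.
Change = 1.4268 − 1.6702 = -0.24 °C.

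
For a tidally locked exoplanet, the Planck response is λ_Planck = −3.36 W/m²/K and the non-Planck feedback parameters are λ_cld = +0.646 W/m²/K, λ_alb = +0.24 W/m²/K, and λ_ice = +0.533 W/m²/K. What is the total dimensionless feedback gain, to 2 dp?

0.42

Convert to gains: g_cld = 0.646/3.36 = 0.1923; g_alb = 0.24/3.36 = 0.07143; g_ice = 0.533/3.36 = 0.1586.
Total gain g = 0.42233.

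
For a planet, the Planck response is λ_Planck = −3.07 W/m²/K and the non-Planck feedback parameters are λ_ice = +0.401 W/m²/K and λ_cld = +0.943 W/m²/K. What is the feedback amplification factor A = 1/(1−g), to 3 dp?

Convert to gains: g_ice = 0.401/3.07 = 0.1306; g_cld = 0.943/3.07 = 0.3072.
Total gain g = 0.4378.
A = 1/(1 − 0.4378) = 1.779.

1.779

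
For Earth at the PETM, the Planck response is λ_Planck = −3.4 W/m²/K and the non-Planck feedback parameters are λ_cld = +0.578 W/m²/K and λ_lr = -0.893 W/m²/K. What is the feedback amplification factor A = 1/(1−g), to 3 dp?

0.915

Convert to gains: g_cld = 0.578/3.4 = 0.17; g_lr = -0.893/3.4 = -0.2626.
Total gain g = -0.0926.
A = 1/(1 + 0.0926) = 0.915.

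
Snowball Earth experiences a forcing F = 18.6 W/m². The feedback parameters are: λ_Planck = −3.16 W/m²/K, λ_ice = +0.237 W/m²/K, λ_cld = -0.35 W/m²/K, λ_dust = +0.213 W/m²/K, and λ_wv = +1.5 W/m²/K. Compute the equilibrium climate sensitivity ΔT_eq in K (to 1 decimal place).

Net feedback parameter λ = (−3.16) + (+0.237) + (-0.35) + (+0.213) + (+1.5) = -1.56 W/m²/K.
ΔT = −F/λ = −18.6/(-1.56) = 11.9 K.

11.9 K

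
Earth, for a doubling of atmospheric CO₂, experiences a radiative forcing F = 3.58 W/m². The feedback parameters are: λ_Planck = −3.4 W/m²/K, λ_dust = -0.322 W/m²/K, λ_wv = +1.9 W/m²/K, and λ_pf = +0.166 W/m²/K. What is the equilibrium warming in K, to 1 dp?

Net feedback parameter λ = (−3.4) + (-0.322) + (+1.9) + (+0.166) = -1.656 W/m²/K.
ΔT = −F/λ = −3.58/(-1.656) = 2.2 K.

2.2 K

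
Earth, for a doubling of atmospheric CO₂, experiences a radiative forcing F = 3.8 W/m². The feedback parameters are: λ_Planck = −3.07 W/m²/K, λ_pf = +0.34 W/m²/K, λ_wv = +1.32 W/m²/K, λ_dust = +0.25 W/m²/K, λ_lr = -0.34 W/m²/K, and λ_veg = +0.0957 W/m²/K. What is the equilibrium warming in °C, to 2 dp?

Net feedback parameter λ = (−3.07) + (+0.34) + (+1.32) + (+0.25) + (-0.34) + (+0.0957) = -1.4043 W/m²/K.
ΔT = −F/λ = −3.8/(-1.4043) = 2.71 °C.

2.71 °C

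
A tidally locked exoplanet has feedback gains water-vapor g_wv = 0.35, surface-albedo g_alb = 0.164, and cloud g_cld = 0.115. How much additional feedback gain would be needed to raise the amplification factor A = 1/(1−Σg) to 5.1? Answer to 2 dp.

Current total gain = 0.629.
Target gain for A = 5.1: g* = 1 − 1/5.1 = 0.8039.
Additional gain needed = 0.8039 − 0.629 = 0.17.

0.17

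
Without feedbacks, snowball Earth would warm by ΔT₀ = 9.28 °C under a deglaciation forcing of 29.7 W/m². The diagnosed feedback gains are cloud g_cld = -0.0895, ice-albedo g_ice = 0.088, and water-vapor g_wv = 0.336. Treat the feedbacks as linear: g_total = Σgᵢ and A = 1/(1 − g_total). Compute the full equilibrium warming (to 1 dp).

Total gain g = -0.0895 + 0.088 + 0.336 = 0.3345.
Amplification A = 1/(1 − 0.3345) = 1.503.
ΔT = 9.28 × 1.503 = 13.9 °C.

13.9 °C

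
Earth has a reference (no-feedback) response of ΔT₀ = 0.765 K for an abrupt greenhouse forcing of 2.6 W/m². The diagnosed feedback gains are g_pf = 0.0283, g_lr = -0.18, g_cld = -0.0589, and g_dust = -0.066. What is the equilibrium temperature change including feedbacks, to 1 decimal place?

Total gain g = 0.0283 − 0.18 − 0.0589 − 0.066 = -0.2766.
Amplification A = 1/(1 + 0.2766) = 0.7833.
ΔT = 0.765 × 0.7833 = 0.6 K.

0.6 K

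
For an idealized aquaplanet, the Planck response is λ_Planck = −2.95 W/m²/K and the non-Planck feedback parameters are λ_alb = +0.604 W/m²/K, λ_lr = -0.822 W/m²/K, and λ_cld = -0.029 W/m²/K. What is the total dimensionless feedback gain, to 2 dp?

-0.08

Convert to gains: g_alb = 0.604/2.95 = 0.2047; g_lr = -0.822/2.95 = -0.2786; g_cld = -0.029/2.95 = -0.009831.
Total gain g = -0.083731.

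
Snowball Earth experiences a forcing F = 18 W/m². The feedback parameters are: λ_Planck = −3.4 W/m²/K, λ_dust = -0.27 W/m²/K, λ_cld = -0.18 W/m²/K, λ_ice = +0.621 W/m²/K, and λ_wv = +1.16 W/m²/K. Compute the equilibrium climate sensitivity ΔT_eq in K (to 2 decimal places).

8.70 K

Net feedback parameter λ = (−3.4) + (-0.27) + (-0.18) + (+0.621) + (+1.16) = -2.069 W/m²/K.
ΔT = −F/λ = −18/(-2.069) = 8.70 K.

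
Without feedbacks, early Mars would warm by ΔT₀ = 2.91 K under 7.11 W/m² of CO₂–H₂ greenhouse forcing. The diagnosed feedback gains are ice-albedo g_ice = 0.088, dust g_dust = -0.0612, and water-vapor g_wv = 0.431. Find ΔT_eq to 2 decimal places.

Total gain g = 0.088 − 0.0612 + 0.431 = 0.4578.
Amplification A = 1/(1 − 0.4578) = 1.844.
ΔT = 2.91 × 1.844 = 5.37 K.

5.37 K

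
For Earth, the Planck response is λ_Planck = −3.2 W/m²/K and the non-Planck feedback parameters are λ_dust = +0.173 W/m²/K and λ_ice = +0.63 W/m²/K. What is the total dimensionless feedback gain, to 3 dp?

Convert to gains: g_dust = 0.173/3.2 = 0.05406; g_ice = 0.63/3.2 = 0.1969.
Total gain g = 0.25096.

0.251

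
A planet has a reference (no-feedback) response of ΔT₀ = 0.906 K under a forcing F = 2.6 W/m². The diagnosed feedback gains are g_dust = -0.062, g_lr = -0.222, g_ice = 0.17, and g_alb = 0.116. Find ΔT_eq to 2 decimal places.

0.91 K

Total gain g = -0.062 − 0.222 + 0.17 + 0.116 = 0.002.
Amplification A = 1/(1 − 0.002) = 1.002.
ΔT = 0.906 × 1.002 = 0.91 K.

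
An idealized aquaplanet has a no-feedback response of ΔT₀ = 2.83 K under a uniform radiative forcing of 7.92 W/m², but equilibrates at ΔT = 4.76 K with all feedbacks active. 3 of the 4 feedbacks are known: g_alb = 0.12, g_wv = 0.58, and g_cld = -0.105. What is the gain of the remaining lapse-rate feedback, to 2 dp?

Amplification A = ΔT/ΔT₀ = 4.76/2.83 = 1.682.
Total gain g = 1 − 1/A = 1 − 1/1.682 = 0.4055.
Known gains sum to 0.12 + 0.58 − 0.105 = 0.595.
g_lr = 0.4055 − 0.595 = -0.19.

-0.19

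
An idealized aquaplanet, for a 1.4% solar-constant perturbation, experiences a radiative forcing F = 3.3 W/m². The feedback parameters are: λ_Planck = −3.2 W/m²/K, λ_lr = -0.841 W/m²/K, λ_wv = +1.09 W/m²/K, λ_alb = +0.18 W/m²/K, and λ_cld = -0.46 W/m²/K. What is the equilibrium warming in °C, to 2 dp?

Net feedback parameter λ = (−3.2) + (-0.841) + (+1.09) + (+0.18) + (-0.46) = -3.231 W/m²/K.
ΔT = −F/λ = −3.3/(-3.231) = 1.02 °C.

1.02 °C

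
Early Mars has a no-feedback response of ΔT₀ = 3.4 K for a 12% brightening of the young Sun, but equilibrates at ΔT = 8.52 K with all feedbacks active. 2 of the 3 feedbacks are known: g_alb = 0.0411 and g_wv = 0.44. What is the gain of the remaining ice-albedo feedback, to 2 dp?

Amplification A = ΔT/ΔT₀ = 8.52/3.4 = 2.506.
Total gain g = 1 − 1/A = 1 − 1/2.506 = 0.601.
Known gains sum to 0.0411 + 0.44 = 0.4811.
g_ice = 0.601 − 0.4811 = 0.12.

0.12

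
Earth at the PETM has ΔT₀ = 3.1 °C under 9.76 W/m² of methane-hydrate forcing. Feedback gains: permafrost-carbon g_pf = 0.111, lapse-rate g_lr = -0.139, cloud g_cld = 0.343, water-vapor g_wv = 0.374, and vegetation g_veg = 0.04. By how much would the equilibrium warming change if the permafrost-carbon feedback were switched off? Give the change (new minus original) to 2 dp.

-3.32 °C

Original: g = 0.729, ΔT = 3.1/(1−0.729) = 11.4391 °C.
Without permafrost-carbon: g' = 0.618, ΔT' = 3.1/(1−0.618) = 8.1152 °C.
Change = 8.1152 − 11.4391 = -3.32 °C.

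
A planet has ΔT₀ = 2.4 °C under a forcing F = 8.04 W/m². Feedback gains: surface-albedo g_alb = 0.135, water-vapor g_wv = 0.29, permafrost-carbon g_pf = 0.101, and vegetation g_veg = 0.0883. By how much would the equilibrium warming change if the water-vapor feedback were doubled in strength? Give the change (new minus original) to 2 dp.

18.86 °C

Original: g = 0.6143, ΔT = 2.4/(1−0.6143) = 6.2225 °C.
With doubled water-vapor: g' = 0.9043, ΔT' = 2.4/(1−0.9043) = 25.0784 °C.
Change = 25.0784 − 6.2225 = 18.86 °C.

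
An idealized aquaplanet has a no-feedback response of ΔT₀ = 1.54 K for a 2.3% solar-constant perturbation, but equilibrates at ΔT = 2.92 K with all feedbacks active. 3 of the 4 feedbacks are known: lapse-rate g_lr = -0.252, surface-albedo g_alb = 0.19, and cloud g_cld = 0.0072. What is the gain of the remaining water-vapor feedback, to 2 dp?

Amplification A = ΔT/ΔT₀ = 2.92/1.54 = 1.896.
Total gain g = 1 − 1/A = 1 − 1/1.896 = 0.4726.
Known gains sum to -0.252 + 0.19 + 0.0072 = -0.0548.
g_wv = 0.4726 + 0.0548 = 0.53.

0.53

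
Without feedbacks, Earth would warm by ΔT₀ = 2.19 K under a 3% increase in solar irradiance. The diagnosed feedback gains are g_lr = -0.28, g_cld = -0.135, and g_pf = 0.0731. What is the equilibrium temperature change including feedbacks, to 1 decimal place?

Total gain g = -0.28 − 0.135 + 0.0731 = -0.3419.
Amplification A = 1/(1 + 0.3419) = 0.7452.
ΔT = 2.19 × 0.7452 = 1.6 K.

1.6 K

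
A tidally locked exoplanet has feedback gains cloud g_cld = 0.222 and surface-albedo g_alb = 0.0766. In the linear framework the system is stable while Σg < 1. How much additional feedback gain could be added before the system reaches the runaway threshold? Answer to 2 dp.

Current total gain = 0.222 + 0.0766 = 0.2986.
Margin to runaway = 1 − 0.2986 = 0.70.

0.70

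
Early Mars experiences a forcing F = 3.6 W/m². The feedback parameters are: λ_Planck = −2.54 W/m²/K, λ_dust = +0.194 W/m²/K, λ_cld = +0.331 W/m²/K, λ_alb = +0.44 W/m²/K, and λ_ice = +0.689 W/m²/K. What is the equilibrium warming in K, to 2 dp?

4.06 K

Net feedback parameter λ = (−2.54) + (+0.194) + (+0.331) + (+0.44) + (+0.689) = -0.886 W/m²/K.
ΔT = −F/λ = −3.6/(-0.886) = 4.06 K.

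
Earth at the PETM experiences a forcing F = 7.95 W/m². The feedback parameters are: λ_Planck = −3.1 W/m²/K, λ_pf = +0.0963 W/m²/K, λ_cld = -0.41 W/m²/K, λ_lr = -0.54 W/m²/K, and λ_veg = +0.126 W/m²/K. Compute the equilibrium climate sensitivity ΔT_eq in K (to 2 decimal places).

2.08 K

Net feedback parameter λ = (−3.1) + (+0.0963) + (-0.41) + (-0.54) + (+0.126) = -3.8277 W/m²/K.
ΔT = −F/λ = −7.95/(-3.8277) = 2.08 K.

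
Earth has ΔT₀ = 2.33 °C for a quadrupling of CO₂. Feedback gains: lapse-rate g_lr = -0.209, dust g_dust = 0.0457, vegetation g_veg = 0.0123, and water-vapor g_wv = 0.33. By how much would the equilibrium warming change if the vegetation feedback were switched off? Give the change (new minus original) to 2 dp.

Original: g = 0.179, ΔT = 2.33/(1−0.179) = 2.8380 °C.
Without vegetation: g' = 0.1667, ΔT' = 2.33/(1−0.1667) = 2.7961 °C.
Change = 2.7961 − 2.8380 = -0.04 °C.

-0.04 °C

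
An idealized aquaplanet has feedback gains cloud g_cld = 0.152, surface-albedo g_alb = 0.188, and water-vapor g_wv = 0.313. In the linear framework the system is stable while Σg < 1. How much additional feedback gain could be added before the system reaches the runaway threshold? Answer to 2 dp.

0.35

Current total gain = 0.152 + 0.188 + 0.313 = 0.653.
Margin to runaway = 1 − 0.653 = 0.35.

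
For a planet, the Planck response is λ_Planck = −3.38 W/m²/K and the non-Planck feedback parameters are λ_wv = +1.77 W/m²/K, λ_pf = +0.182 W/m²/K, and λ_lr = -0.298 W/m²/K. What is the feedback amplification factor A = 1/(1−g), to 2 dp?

1.96

Convert to gains: g_wv = 1.77/3.38 = 0.5237; g_pf = 0.182/3.38 = 0.05385; g_lr = -0.298/3.38 = -0.08817.
Total gain g = 0.48938.
A = 1/(1 − 0.48938) = 1.96.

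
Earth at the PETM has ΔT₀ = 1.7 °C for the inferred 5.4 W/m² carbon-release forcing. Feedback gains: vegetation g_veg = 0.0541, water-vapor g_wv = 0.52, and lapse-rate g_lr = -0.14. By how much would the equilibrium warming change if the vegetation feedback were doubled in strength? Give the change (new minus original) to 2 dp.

Original: g = 0.4341, ΔT = 1.7/(1−0.4341) = 3.0041 °C.
With doubled vegetation: g' = 0.4882, ΔT' = 1.7/(1−0.4882) = 3.3216 °C.
Change = 3.3216 − 3.0041 = 0.32 °C.

0.32 °C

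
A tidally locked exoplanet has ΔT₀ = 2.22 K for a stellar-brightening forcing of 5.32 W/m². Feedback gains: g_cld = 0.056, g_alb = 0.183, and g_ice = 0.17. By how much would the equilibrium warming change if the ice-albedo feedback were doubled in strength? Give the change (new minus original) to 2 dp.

1.52 K

Original: g = 0.409, ΔT = 2.22/(1−0.409) = 3.7563 K.
With doubled ice-albedo: g' = 0.579, ΔT' = 2.22/(1−0.579) = 5.2732 K.
Change = 5.2732 − 3.7563 = 1.52 K.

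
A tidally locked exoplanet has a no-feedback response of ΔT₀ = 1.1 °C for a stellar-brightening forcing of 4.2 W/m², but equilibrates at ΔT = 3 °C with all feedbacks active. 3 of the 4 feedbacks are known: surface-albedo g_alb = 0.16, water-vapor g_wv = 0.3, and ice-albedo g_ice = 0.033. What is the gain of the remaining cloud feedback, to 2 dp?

Amplification A = ΔT/ΔT₀ = 3/1.1 = 2.727.
Total gain g = 1 − 1/A = 1 − 1/2.727 = 0.6333.
Known gains sum to 0.16 + 0.3 + 0.033 = 0.493.
g_cld = 0.6333 − 0.493 = 0.14.

0.14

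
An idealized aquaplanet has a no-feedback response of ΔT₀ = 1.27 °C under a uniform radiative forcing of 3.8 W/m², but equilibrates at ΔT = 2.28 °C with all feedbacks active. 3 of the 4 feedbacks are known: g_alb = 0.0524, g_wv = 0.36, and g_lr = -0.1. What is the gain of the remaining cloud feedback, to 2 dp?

0.13

Amplification A = ΔT/ΔT₀ = 2.28/1.27 = 1.795.
Total gain g = 1 − 1/A = 1 − 1/1.795 = 0.4429.
Known gains sum to 0.0524 + 0.36 − 0.1 = 0.3124.
g_cld = 0.4429 − 0.3124 = 0.13.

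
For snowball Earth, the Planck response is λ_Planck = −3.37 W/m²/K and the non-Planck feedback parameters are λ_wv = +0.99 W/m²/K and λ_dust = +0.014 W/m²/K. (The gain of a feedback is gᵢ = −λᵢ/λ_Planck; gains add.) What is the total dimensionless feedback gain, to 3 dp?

0.298

Convert to gains: g_wv = 0.99/3.37 = 0.2938; g_dust = 0.014/3.37 = 0.004154.
Total gain g = 0.297954.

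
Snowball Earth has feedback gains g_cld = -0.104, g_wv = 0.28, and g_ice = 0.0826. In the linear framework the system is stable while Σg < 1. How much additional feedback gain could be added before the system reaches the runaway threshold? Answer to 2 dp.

Current total gain = -0.104 + 0.28 + 0.0826 = 0.2586.
Margin to runaway = 1 − 0.2586 = 0.74.

0.74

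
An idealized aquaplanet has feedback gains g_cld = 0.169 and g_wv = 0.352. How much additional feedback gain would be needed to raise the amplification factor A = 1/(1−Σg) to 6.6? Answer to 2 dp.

Current total gain = 0.521.
Target gain for A = 6.6: g* = 1 − 1/6.6 = 0.8485.
Additional gain needed = 0.8485 − 0.521 = 0.33.

0.33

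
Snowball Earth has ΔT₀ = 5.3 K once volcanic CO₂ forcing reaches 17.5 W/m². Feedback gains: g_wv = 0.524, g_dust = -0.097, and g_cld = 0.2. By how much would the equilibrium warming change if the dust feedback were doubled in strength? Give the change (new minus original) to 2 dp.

-2.93 K

Original: g = 0.627, ΔT = 5.3/(1−0.627) = 14.2091 K.
With doubled dust: g' = 0.53, ΔT' = 5.3/(1−0.53) = 11.2766 K.
Change = 11.2766 − 14.2091 = -2.93 K.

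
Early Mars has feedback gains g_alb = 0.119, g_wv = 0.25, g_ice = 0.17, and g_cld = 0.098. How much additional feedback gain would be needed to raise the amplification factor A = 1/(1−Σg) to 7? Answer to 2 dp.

Current total gain = 0.637.
Target gain for A = 7: g* = 1 − 1/7 = 0.8571.
Additional gain needed = 0.8571 − 0.637 = 0.22.

0.22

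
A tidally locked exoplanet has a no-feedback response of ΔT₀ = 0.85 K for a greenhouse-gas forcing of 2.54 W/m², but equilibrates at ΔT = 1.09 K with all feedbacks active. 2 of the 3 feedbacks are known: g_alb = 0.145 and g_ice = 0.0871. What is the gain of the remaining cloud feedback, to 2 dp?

-0.01

Amplification A = ΔT/ΔT₀ = 1.09/0.85 = 1.282.
Total gain g = 1 − 1/A = 1 − 1/1.282 = 0.22.
Known gains sum to 0.145 + 0.0871 = 0.2321.
g_cld = 0.22 − 0.2321 = -0.01.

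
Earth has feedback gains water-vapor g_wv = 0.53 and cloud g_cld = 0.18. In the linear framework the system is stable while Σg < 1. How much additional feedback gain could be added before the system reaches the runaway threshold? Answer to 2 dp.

0.29

Current total gain = 0.53 + 0.18 = 0.71.
Margin to runaway = 1 − 0.71 = 0.29.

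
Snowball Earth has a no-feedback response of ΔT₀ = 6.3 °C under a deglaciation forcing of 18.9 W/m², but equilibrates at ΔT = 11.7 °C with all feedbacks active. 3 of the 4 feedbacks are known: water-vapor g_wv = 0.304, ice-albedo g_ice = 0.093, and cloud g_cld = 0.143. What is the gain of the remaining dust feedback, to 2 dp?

-0.08

Amplification A = ΔT/ΔT₀ = 11.7/6.3 = 1.857.
Total gain g = 1 − 1/A = 1 − 1/1.857 = 0.4615.
Known gains sum to 0.304 + 0.093 + 0.143 = 0.54.
g_dust = 0.4615 − 0.54 = -0.08.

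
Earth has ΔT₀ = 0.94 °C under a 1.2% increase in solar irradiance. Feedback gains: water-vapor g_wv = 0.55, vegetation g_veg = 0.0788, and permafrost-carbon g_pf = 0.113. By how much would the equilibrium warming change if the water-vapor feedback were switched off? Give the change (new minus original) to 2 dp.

Original: g = 0.7418, ΔT = 0.94/(1−0.7418) = 3.6406 °C.
Without water-vapor: g' = 0.1918, ΔT' = 0.94/(1−0.1918) = 1.1631 °C.
Change = 1.1631 − 3.6406 = -2.48 °C.

-2.48 °C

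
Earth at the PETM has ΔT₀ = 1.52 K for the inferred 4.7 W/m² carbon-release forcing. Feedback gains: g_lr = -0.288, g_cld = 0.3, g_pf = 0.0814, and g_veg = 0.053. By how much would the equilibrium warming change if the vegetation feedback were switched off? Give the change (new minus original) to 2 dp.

Original: g = 0.1464, ΔT = 1.52/(1−0.1464) = 1.7807 K.
Without vegetation: g' = 0.0934, ΔT' = 1.52/(1−0.0934) = 1.6766 K.
Change = 1.6766 − 1.7807 = -0.10 K.

-0.10 K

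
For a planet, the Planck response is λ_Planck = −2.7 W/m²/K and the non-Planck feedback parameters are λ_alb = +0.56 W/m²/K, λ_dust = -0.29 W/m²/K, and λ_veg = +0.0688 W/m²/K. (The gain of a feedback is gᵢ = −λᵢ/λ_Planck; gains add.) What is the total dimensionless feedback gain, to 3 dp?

0.125

Convert to gains: g_alb = 0.56/2.7 = 0.2074; g_dust = -0.29/2.7 = -0.1074; g_veg = 0.0688/2.7 = 0.02548.
Total gain g = 0.12548.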